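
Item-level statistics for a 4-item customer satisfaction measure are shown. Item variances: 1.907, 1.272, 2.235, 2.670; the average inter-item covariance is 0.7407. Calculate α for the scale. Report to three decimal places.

α = 0.698

sum of item variances = 1.907 + 1.272 + 2.235 + 2.670 = 8.084
Sum of the 6 distinct covariances = 6 × 0.7407 = 4.4442
σ²_total = sum of item variances + 2·Σcov = 8.084 + 2 × 4.4442 = 16.9724
α = (4/3)·(1 − 8.084/16.9724) = 0.698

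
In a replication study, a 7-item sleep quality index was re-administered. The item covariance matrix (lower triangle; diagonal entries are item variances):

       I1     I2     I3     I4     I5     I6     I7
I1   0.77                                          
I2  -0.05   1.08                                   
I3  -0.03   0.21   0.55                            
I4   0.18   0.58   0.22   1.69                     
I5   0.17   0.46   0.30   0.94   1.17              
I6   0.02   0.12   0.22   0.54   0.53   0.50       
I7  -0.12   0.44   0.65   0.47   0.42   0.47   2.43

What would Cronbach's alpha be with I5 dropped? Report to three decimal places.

Remaining items: I1, I2, I3, I4, I6, I7 (k = 6).
sum of item variances = 0.77 + 1.08 + 0.55 + 1.69 + 0.50 + 2.43 = 7.02
σ²_total = 7.02 + 2 × 3.92 = 14.86
α (item deleted) = (6/5)·(1 − 7.02/14.86) = 0.633

Cronbach's alpha = 0.633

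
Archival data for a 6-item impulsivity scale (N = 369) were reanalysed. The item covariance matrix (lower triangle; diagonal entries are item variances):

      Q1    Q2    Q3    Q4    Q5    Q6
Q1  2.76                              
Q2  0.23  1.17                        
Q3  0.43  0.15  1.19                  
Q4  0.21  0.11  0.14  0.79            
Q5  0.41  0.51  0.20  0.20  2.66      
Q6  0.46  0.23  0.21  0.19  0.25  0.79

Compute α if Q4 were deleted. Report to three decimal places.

Remaining items: Q1, Q2, Q3, Q5, Q6 (k = 5).
Σσ²ᵢ = 2.76 + 1.17 + 1.19 + 2.66 + 0.79 = 8.57
σ²_total = 8.57 + 2 × 3.08 = 14.73
α (item deleted) = (5/4)·(1 − 8.57/14.73) = 0.523

α = 0.523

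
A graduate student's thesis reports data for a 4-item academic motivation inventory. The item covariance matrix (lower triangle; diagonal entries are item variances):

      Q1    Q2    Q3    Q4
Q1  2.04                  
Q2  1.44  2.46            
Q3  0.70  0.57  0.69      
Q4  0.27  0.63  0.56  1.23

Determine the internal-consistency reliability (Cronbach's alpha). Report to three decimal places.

ΣVar(i) = 2.04 + 2.46 + 0.69 + 1.23 = 6.42
Σ_{i<j} σ_ij = 4.17
Var(T) = 6.42 + 2 × 4.17 = 14.76
α = (k/(k−1))·(1 − ΣVar(i)/Var(T)) = (4/3)·(1 − 6.42/14.76) = 0.753

α = 0.753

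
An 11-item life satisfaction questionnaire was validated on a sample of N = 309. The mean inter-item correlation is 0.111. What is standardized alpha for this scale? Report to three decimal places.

Standardized α = k·r̄ / (1 + (k−1)·r̄) = 11 × 0.111 / (1 + 10 × 0.111)
  = 1.2210 / 2.1100 = 0.579

α = 0.579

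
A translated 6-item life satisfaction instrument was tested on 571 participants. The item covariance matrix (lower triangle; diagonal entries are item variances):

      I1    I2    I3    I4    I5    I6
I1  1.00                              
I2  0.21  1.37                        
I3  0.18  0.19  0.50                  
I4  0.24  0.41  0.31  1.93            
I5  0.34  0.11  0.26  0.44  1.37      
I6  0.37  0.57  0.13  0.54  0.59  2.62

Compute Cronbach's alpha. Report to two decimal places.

Cronbach's alpha = 0.63

ΣVar(i) = 1.00 + 1.37 + 0.50 + 1.93 + 1.37 + 2.62 = 8.79
Σ_{i<j} σ_ij = 4.89
σ²_total = 8.79 + 2 × 4.89 = 18.57
α = (k/(k−1))·(1 − ΣVar(i)/σ²_total) = (6/5)·(1 − 8.79/18.57) = 0.63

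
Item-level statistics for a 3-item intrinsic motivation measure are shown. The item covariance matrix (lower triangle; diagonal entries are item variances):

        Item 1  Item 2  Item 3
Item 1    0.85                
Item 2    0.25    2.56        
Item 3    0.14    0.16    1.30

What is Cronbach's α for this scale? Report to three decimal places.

Σσ²ᵢ = 0.85 + 2.56 + 1.30 = 4.71
Sum of the distinct covariances = 0.55
σ²_T = 4.71 + 2 × 0.55 = 5.81
α = (k/(k−1))·(1 − Σσ²ᵢ/σ²_T) = (3/2)·(1 − 4.71/5.81) = 0.284

α = 0.284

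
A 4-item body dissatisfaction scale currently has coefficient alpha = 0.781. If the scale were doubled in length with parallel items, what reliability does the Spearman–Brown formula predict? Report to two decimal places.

Length factor m = 2
α' = m·α / (1 + (m−1)·α)
   = 2 × 0.781 / (1 + (2 − 1) × 0.781)
   = 1.5620 / 1.7810 = 0.88

predicted reliability = 0.88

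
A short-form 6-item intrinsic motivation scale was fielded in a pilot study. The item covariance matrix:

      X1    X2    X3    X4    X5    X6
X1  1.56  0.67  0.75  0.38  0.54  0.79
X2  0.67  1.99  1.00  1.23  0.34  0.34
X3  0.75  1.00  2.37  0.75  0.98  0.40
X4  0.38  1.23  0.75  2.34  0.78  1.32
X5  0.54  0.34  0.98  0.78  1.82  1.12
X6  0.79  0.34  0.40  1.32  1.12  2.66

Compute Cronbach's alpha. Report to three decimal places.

Cronbach's alpha = 0.770

sum of item variances = 1.56 + 1.99 + 2.37 + 2.34 + 1.82 + 2.66 = 12.74
Sum of the distinct covariances = 11.39
total variance = 12.74 + 2 × 11.39 = 35.52
α = (k/(k−1))·(1 − sum of item variances/total variance) = (6/5)·(1 − 12.74/35.52) = 0.770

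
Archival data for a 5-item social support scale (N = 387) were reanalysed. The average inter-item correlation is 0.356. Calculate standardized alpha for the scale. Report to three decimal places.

Standardized α = k·r̄ / (1 + (k−1)·r̄) = 5 × 0.356 / (1 + 4 × 0.356)
  = 1.7800 / 2.4240 = 0.734

α = 0.734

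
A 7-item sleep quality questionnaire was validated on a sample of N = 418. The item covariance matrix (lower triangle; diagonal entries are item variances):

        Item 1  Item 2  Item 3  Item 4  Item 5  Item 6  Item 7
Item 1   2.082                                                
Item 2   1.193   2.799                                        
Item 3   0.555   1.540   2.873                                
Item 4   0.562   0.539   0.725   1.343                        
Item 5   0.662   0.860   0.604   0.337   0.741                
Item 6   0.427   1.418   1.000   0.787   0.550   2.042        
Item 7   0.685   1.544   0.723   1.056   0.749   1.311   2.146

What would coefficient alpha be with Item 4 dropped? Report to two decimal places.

Remaining items: Item 1, Item 2, Item 3, Item 5, Item 6, Item 7 (k = 6).
sum of item variances = 2.082 + 2.799 + 2.873 + 0.741 + 2.042 + 2.146 = 12.683
total variance = 12.683 + 2 × 13.821 = 40.325
α (item deleted) = (6/5)·(1 − 12.683/40.325) = 0.82

α = 0.82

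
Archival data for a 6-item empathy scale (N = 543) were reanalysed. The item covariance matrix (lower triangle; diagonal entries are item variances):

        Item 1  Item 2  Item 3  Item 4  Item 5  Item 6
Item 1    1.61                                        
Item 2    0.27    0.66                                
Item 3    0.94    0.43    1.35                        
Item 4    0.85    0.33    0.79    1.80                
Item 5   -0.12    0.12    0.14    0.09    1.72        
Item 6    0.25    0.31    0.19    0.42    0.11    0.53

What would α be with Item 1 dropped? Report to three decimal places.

Remaining items: Item 2, Item 3, Item 4, Item 5, Item 6 (k = 5).
Σσᵢ² = 0.66 + 1.35 + 1.80 + 1.72 + 0.53 = 6.06
σ²_total = 6.06 + 2 × 2.93 = 11.92
α (item deleted) = (5/4)·(1 − 6.06/11.92) = 0.615

α = 0.615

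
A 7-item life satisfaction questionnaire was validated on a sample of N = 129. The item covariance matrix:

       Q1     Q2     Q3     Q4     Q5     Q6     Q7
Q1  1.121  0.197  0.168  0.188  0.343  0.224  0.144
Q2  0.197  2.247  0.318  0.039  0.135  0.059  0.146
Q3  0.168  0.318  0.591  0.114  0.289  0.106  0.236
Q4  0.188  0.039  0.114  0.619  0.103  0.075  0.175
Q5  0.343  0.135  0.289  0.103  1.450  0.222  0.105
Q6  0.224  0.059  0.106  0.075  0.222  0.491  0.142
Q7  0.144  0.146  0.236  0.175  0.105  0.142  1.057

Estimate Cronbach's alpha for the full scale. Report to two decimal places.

Cronbach's alpha = 0.56

ΣVar(i) = 1.121 + 2.247 + 0.591 + 0.619 + 1.450 + 0.491 + 1.057 = 7.576
Sum of the distinct covariances = 3.528
Var(T) = 7.576 + 2 × 3.528 = 14.632
α = (k/(k−1))·(1 − ΣVar(i)/Var(T)) = (7/6)·(1 − 7.576/14.632) = 0.56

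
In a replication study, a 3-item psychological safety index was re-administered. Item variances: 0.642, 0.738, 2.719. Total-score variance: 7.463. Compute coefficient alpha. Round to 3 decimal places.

Σσᵢ² = 0.642 + 0.738 + 2.719 = 4.099
α = (k/(k−1))·(1 − Σσᵢ²/σ²_total) = (3/2)·(1 − 4.099/7.463) = 0.676

coefficient alpha = 0.676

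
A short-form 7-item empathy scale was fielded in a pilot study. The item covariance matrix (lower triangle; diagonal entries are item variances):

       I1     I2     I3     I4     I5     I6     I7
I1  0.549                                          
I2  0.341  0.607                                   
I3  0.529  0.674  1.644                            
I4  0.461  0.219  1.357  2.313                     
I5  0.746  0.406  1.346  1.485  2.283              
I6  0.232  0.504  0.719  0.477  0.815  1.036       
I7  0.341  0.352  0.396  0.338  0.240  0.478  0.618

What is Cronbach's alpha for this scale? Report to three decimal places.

α = 0.856

Σσ²ᵢ = 0.549 + 0.607 + 1.644 + 2.313 + 2.283 + 1.036 + 0.618 = 9.050
Sum of off-diagonal covariances = 12.456
total variance = 9.050 + 2 × 12.456 = 33.962
α = (k/(k−1))·(1 − Σσ²ᵢ/total variance) = (7/6)·(1 − 9.050/33.962) = 0.856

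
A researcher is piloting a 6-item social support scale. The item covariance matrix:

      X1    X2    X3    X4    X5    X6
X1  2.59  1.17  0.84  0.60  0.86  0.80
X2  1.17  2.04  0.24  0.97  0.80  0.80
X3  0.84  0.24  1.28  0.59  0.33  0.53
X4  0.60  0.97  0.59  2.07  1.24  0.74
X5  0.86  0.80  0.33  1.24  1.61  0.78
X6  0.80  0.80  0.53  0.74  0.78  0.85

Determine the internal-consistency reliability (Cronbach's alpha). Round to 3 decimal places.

Cronbach's alpha = 0.821

sum of item variances = 2.59 + 2.04 + 1.28 + 2.07 + 1.61 + 0.85 = 10.44
Sum of the distinct covariances = 11.29
total variance = 10.44 + 2 × 11.29 = 33.02
α = (k/(k−1))·(1 − sum of item variances/total variance) = (6/5)·(1 − 10.44/33.02) = 0.821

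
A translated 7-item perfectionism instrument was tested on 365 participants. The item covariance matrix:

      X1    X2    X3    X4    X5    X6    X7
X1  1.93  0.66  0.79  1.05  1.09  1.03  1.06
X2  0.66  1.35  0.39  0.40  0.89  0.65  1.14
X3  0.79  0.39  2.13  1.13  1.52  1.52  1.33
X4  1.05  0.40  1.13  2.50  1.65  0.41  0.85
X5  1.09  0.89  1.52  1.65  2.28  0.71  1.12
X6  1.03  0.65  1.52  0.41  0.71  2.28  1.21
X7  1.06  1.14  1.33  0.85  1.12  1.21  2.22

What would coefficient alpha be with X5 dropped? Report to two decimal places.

Remaining items: X1, X2, X3, X4, X6, X7 (k = 6).
sum of item variances = 1.93 + 1.35 + 2.13 + 2.50 + 2.28 + 2.22 = 12.41
Var(T) = 12.41 + 2 × 13.62 = 39.65
α (item deleted) = (6/5)·(1 − 12.41/39.65) = 0.82

α = 0.82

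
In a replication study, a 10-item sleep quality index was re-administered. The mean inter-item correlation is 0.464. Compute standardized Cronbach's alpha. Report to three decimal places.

standardized Cronbach's alpha = 0.896

Standardized α = k·r̄ / (1 + (k−1)·r̄) = 10 × 0.464 / (1 + 9 × 0.464)
  = 4.6400 / 5.1760 = 0.896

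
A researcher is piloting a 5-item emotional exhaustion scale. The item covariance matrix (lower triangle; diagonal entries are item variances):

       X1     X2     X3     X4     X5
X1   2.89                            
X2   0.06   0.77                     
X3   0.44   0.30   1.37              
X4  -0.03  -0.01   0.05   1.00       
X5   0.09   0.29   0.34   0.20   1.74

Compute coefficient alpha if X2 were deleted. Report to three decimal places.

coefficient alpha = 0.317

Remaining items: X1, X3, X4, X5 (k = 4).
ΣVar(i) = 2.89 + 1.37 + 1.00 + 1.74 = 7.00
σ²_total = 7.00 + 2 × 1.09 = 9.18
α (item deleted) = (4/3)·(1 − 7.00/9.18) = 0.317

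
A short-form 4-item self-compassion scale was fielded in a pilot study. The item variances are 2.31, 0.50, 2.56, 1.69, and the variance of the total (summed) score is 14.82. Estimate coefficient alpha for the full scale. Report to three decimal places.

Σσᵢ² = 2.31 + 0.50 + 2.56 + 1.69 = 7.06
α = (k/(k−1))·(1 − Σσᵢ²/Var(T)) = (4/3)·(1 − 7.06/14.82) = 0.698

α = 0.698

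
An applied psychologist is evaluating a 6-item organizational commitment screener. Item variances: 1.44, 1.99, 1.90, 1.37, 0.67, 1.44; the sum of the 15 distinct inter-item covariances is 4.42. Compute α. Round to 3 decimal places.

α = 0.601

sum of item variances = 1.44 + 1.99 + 1.90 + 1.37 + 0.67 + 1.44 = 8.81
Sum of distinct covariances = 4.42
total variance = sum of item variances + 2·Σcov = 8.81 + 2 × 4.42 = 17.65
α = (6/5)·(1 − 8.81/17.65) = 0.601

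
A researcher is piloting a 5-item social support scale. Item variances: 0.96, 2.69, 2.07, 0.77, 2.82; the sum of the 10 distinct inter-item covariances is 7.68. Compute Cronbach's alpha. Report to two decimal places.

sum of item variances = 0.96 + 2.69 + 2.07 + 0.77 + 2.82 = 9.31
Sum of distinct covariances = 7.68
σ²_T = sum of item variances + 2·Σcov = 9.31 + 2 × 7.68 = 24.67
α = (5/4)·(1 − 9.31/24.67) = 0.78

α = 0.78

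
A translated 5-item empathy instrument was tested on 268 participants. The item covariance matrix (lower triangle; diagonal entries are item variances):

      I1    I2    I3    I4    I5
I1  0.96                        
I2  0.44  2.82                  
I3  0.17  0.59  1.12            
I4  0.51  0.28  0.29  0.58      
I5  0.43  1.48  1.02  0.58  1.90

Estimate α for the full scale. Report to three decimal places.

ΣVar(i) = 0.96 + 2.82 + 1.12 + 0.58 + 1.90 = 7.38
Sum of off-diagonal covariances = 5.79
Var(T) = 7.38 + 2 × 5.79 = 18.96
α = (k/(k−1))·(1 − ΣVar(i)/Var(T)) = (5/4)·(1 − 7.38/18.96) = 0.763

α = 0.763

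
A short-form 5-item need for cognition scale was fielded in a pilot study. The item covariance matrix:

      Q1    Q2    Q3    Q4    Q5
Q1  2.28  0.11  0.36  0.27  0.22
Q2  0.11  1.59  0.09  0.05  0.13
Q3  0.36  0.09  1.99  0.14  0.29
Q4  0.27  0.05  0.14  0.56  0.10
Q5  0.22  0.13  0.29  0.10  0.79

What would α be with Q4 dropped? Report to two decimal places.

Remaining items: Q1, Q2, Q3, Q5 (k = 4).
ΣVar(i) = 2.28 + 1.59 + 1.99 + 0.79 = 6.65
Var(T) = 6.65 + 2 × 1.20 = 9.05
α (item deleted) = (4/3)·(1 − 6.65/9.05) = 0.35

α = 0.35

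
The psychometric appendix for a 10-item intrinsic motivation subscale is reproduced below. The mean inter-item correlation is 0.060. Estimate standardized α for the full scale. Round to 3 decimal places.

Standardized α = k·r̄ / (1 + (k−1)·r̄) = 10 × 0.060 / (1 + 9 × 0.060)
  = 0.6000 / 1.5400 = 0.390

standardized α = 0.390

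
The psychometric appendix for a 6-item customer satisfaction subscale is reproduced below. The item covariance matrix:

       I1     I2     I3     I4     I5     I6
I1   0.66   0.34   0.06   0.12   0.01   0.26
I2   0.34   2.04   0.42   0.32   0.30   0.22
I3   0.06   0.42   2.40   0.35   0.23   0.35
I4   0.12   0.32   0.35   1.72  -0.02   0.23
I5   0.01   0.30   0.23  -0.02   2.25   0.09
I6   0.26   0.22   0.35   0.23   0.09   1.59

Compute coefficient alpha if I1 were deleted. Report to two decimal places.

coefficient alpha = 0.42

Remaining items: I2, I3, I4, I5, I6 (k = 5).
ΣVar(i) = 2.04 + 2.40 + 1.72 + 2.25 + 1.59 = 10.00
σ²_total = 10.00 + 2 × 2.49 = 14.98
α (item deleted) = (5/4)·(1 − 10.00/14.98) = 0.42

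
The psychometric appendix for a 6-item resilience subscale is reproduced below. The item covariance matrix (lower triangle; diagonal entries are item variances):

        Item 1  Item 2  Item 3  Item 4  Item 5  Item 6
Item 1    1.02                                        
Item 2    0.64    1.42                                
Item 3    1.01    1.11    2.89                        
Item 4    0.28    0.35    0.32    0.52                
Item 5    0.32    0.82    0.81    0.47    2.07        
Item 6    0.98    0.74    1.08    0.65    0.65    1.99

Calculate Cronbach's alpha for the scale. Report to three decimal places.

Cronbach's alpha = 0.808

Σσᵢ² = 1.02 + 1.42 + 2.89 + 0.52 + 2.07 + 1.99 = 9.91
Σ_{i<j} σ_ij = 10.23
total variance = 9.91 + 2 × 10.23 = 30.37
α = (k/(k−1))·(1 − Σσᵢ²/total variance) = (6/5)·(1 − 9.91/30.37) = 0.808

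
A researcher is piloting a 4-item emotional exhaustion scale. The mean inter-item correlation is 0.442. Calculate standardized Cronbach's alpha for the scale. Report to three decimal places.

α = 0.760

Standardized α = k·r̄ / (1 + (k−1)·r̄) = 4 × 0.442 / (1 + 3 × 0.442)
  = 1.7680 / 2.3260 = 0.760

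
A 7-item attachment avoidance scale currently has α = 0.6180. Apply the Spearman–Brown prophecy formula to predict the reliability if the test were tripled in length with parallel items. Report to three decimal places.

predicted reliability = 0.829

Length factor m = 3
α' = m·α / (1 + (m−1)·α)
   = 3 × 0.6180 / (1 + (3 − 1) × 0.6180)
   = 1.8540 / 2.2360 = 0.829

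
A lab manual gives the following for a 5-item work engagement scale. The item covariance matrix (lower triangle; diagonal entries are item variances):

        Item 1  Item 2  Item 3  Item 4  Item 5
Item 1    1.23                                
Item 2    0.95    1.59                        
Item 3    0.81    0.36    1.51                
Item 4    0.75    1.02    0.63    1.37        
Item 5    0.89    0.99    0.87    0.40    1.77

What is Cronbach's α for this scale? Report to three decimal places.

Σσᵢ² = 1.23 + 1.59 + 1.51 + 1.37 + 1.77 = 7.47
Σ_{i<j} σ_ij = 7.67
σ²_total = 7.47 + 2 × 7.67 = 22.81
α = (k/(k−1))·(1 − Σσᵢ²/σ²_total) = (5/4)·(1 − 7.47/22.81) = 0.841

Cronbach's α = 0.841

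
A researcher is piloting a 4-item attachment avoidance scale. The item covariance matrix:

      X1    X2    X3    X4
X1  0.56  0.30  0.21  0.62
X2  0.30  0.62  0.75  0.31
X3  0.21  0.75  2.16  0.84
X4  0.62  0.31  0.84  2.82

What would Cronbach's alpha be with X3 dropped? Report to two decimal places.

Remaining items: X1, X2, X4 (k = 3).
Σσ²ᵢ = 0.56 + 0.62 + 2.82 = 4.00
σ²_total = 4.00 + 2 × 1.23 = 6.46
α (item deleted) = (3/2)·(1 − 4.00/6.46) = 0.57

Cronbach's alpha = 0.57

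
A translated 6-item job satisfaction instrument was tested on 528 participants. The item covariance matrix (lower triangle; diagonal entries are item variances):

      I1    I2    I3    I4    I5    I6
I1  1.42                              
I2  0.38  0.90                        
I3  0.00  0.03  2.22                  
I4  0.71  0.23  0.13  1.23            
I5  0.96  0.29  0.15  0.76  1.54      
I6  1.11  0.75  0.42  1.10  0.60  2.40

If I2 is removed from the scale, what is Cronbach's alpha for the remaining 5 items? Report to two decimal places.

Cronbach's alpha = 0.72

Remaining items: I1, I3, I4, I5, I6 (k = 5).
Σσᵢ² = 1.42 + 2.22 + 1.23 + 1.54 + 2.40 = 8.81
Var(T) = 8.81 + 2 × 5.94 = 20.69
α (item deleted) = (5/4)·(1 − 8.81/20.69) = 0.72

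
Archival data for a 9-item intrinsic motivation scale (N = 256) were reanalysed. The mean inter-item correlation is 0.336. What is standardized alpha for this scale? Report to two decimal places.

Standardized α = k·r̄ / (1 + (k−1)·r̄) = 9 × 0.336 / (1 + 8 × 0.336)
  = 3.0240 / 3.6880 = 0.82

α = 0.82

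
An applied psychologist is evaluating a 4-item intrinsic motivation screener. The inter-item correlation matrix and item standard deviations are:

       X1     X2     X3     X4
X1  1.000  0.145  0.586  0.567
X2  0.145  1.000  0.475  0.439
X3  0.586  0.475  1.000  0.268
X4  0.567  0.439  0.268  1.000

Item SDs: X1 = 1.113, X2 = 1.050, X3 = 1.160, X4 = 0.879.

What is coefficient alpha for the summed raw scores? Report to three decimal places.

coefficient alpha = 0.735

Σσ²ᵢ = 1.113² + 1.050² + 1.160² + 0.879² = 4.4595
Covariances σ_ij = r_ij · s_i · s_j:
  σ(X1,X2) = 0.145 × 1.113 × 1.050 = 0.1695
  σ(X1,X3) = 0.586 × 1.113 × 1.160 = 0.7566
  σ(X1,X4) = 0.567 × 1.113 × 0.879 = 0.5547
  σ(X2,X3) = 0.475 × 1.050 × 1.160 = 0.5785
  σ(X2,X4) = 0.439 × 1.050 × 0.879 = 0.4052
  σ(X3,X4) = 0.268 × 1.160 × 0.879 = 0.2733
σ²_T = Σσ²ᵢ + 2·Σσ_ij = 4.4595 + 2 × 2.7378 = 9.9351
α = (4/3)·(1 − 4.4595/9.9351) = 0.735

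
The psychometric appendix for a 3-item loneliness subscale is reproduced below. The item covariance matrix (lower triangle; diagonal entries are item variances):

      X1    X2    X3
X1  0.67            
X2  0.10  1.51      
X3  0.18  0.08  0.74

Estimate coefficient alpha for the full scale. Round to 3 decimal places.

coefficient alpha = 0.297

ΣVar(i) = 0.67 + 1.51 + 0.74 = 2.92
Σ_{i<j} σ_ij = 0.36
total variance = 2.92 + 2 × 0.36 = 3.64
α = (k/(k−1))·(1 − ΣVar(i)/total variance) = (3/2)·(1 − 2.92/3.64) = 0.297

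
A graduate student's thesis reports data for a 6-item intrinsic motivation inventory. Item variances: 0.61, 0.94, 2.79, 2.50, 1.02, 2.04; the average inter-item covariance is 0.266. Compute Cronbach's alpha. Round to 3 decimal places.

Cronbach's alpha = 0.536

sum of item variances = 0.61 + 0.94 + 2.79 + 2.50 + 1.02 + 2.04 = 9.90
Sum of the 15 distinct covariances = 15 × 0.266 = 3.990
total variance = sum of item variances + 2·Σcov = 9.90 + 2 × 3.990 = 17.880
α = (6/5)·(1 − 9.90/17.880) = 0.536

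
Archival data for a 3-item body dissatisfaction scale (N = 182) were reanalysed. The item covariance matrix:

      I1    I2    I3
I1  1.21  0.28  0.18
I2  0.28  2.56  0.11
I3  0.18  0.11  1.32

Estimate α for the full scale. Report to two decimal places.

Σσᵢ² = 1.21 + 2.56 + 1.32 = 5.09
Σ_{i<j} σ_ij = 0.57
total variance = 5.09 + 2 × 0.57 = 6.23
α = (k/(k−1))·(1 − Σσᵢ²/total variance) = (3/2)·(1 − 5.09/6.23) = 0.27

α = 0.27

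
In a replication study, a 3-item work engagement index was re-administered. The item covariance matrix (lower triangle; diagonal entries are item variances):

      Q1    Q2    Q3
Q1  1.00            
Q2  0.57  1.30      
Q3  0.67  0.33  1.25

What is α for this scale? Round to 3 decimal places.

α = 0.704

ΣVar(i) = 1.00 + 1.30 + 1.25 = 3.55
Sum of the distinct covariances = 1.57
Var(T) = 3.55 + 2 × 1.57 = 6.69
α = (k/(k−1))·(1 − ΣVar(i)/Var(T)) = (3/2)·(1 − 3.55/6.69) = 0.704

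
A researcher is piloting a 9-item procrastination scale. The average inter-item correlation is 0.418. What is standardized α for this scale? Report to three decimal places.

α = 0.866

Standardized α = k·r̄ / (1 + (k−1)·r̄) = 9 × 0.418 / (1 + 8 × 0.418)
  = 3.7620 / 4.3440 = 0.866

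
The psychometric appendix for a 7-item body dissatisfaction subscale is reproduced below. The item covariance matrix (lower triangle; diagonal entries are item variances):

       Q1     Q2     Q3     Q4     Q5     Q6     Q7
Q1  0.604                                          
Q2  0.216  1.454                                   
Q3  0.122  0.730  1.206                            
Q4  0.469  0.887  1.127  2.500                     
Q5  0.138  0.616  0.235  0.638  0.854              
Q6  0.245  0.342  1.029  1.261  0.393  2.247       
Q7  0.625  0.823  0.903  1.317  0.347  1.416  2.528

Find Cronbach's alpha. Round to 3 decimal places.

α = 0.827

sum of item variances = 0.604 + 1.454 + 1.206 + 2.500 + 0.854 + 2.247 + 2.528 = 11.393
Sum of the distinct covariances = 13.879
Var(T) = 11.393 + 2 × 13.879 = 39.151
α = (k/(k−1))·(1 − sum of item variances/Var(T)) = (7/6)·(1 − 11.393/39.151) = 0.827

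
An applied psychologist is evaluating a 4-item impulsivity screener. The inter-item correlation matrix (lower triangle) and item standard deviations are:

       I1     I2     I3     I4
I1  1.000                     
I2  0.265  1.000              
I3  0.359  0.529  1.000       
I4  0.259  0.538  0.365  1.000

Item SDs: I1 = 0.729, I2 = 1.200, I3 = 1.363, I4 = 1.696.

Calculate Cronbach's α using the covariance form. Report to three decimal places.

α = 0.701

Σσ²ᵢ = 0.729² + 1.200² + 1.363² + 1.696² = 6.7056
Covariances σ_ij = r_ij · s_i · s_j:
  σ(I1,I2) = 0.265 × 0.729 × 1.200 = 0.2318
  σ(I1,I3) = 0.359 × 0.729 × 1.363 = 0.3567
  σ(I1,I4) = 0.259 × 0.729 × 1.696 = 0.3202
  σ(I2,I3) = 0.529 × 1.200 × 1.363 = 0.8652
  σ(I2,I4) = 0.538 × 1.200 × 1.696 = 1.0949
  σ(I3,I4) = 0.365 × 1.363 × 1.696 = 0.8438
σ²_T = Σσ²ᵢ + 2·Σσ_ij = 6.7056 + 2 × 3.7126 = 14.1308
α = (4/3)·(1 − 6.7056/14.1308) = 0.701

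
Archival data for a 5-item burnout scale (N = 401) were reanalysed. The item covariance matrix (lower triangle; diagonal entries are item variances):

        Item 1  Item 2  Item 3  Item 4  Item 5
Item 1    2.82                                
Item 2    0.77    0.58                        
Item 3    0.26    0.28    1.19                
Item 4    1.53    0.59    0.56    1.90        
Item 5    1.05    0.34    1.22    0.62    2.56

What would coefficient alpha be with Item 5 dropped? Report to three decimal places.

α = 0.735

Remaining items: Item 1, Item 2, Item 3, Item 4 (k = 4).
Σσ²ᵢ = 2.82 + 0.58 + 1.19 + 1.90 = 6.49
total variance = 6.49 + 2 × 3.99 = 14.47
α (item deleted) = (4/3)·(1 − 6.49/14.47) = 0.735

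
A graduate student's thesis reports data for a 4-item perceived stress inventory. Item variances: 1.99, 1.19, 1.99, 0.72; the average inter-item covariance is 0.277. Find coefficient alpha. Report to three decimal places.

coefficient alpha = 0.481

sum of item variances = 1.99 + 1.19 + 1.99 + 0.72 = 5.89
Sum of the 6 distinct covariances = 6 × 0.277 = 1.662
Var(T) = sum of item variances + 2·Σcov = 5.89 + 2 × 1.662 = 9.214
α = (4/3)·(1 − 5.89/9.214) = 0.481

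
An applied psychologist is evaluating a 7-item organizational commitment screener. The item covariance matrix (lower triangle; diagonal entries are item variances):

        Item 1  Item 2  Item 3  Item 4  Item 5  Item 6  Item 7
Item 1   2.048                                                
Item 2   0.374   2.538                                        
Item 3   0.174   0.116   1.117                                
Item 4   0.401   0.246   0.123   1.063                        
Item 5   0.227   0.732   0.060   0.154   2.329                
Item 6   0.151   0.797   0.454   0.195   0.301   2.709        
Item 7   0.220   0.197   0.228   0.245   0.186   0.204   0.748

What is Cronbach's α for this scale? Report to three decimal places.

α = 0.560

Σσᵢ² = 2.048 + 2.538 + 1.117 + 1.063 + 2.329 + 2.709 + 0.748 = 12.552
Σ_{i<j} σ_ij = 5.785
σ²_total = 12.552 + 2 × 5.785 = 24.122
α = (k/(k−1))·(1 − Σσᵢ²/σ²_total) = (7/6)·(1 − 12.552/24.122) = 0.560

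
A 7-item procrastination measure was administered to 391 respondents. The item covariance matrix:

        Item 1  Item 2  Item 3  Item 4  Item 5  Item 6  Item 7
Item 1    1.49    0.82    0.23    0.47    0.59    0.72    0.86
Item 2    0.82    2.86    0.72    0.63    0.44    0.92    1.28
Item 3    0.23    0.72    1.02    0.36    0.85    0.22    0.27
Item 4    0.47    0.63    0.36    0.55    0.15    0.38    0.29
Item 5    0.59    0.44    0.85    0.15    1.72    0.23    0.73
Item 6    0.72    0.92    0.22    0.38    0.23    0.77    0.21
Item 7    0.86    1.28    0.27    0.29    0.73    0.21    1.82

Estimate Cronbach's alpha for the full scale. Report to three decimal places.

Cronbach's alpha = 0.805

Σσ²ᵢ = 1.49 + 2.86 + 1.02 + 0.55 + 1.72 + 0.77 + 1.82 = 10.23
Sum of the distinct covariances = 11.37
σ²_total = 10.23 + 2 × 11.37 = 32.97
α = (k/(k−1))·(1 − Σσ²ᵢ/σ²_total) = (7/6)·(1 − 10.23/32.97) = 0.805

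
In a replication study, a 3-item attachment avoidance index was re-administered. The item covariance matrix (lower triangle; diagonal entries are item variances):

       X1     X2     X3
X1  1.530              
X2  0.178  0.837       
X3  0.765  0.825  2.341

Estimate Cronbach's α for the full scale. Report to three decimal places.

ΣVar(i) = 1.530 + 0.837 + 2.341 = 4.708
Sum of the distinct covariances = 1.768
total variance = 4.708 + 2 × 1.768 = 8.244
α = (k/(k−1))·(1 − ΣVar(i)/total variance) = (3/2)·(1 − 4.708/8.244) = 0.643

Cronbach's α = 0.643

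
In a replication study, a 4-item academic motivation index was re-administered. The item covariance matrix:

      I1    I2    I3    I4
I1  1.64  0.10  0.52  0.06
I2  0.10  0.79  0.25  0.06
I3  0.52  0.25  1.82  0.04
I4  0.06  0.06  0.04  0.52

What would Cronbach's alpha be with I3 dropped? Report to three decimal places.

α = 0.195

Remaining items: I1, I2, I4 (k = 3).
ΣVar(i) = 1.64 + 0.79 + 0.52 = 2.95
total variance = 2.95 + 2 × 0.22 = 3.39
α (item deleted) = (3/2)·(1 − 2.95/3.39) = 0.195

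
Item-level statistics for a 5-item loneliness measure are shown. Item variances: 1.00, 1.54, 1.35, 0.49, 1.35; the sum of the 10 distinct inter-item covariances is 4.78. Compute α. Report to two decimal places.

α = 0.78

sum of item variances = 1.00 + 1.54 + 1.35 + 0.49 + 1.35 = 5.73
Sum of distinct covariances = 4.78
σ²_total = sum of item variances + 2·Σcov = 5.73 + 2 × 4.78 = 15.29
α = (5/4)·(1 − 5.73/15.29) = 0.78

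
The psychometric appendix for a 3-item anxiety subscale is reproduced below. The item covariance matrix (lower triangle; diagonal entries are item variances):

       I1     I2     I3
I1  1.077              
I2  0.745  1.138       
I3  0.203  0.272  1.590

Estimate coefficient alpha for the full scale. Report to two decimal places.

coefficient alpha = 0.59

sum of item variances = 1.077 + 1.138 + 1.590 = 3.805
Sum of the distinct covariances = 1.220
Var(T) = 3.805 + 2 × 1.220 = 6.245
α = (k/(k−1))·(1 − sum of item variances/Var(T)) = (3/2)·(1 − 3.805/6.245) = 0.59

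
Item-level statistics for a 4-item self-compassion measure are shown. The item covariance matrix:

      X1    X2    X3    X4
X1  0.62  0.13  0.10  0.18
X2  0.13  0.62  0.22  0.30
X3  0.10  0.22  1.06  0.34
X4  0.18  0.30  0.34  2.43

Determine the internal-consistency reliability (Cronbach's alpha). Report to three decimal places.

Cronbach's alpha = 0.466

Σσ²ᵢ = 0.62 + 0.62 + 1.06 + 2.43 = 4.73
Sum of the distinct covariances = 1.27
Var(T) = 4.73 + 2 × 1.27 = 7.27
α = (k/(k−1))·(1 − Σσ²ᵢ/Var(T)) = (4/3)·(1 − 4.73/7.27) = 0.466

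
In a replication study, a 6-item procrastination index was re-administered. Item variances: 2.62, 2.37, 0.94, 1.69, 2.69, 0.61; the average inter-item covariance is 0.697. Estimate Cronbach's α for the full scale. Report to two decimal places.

Cronbach's α = 0.79

sum of item variances = 2.62 + 2.37 + 0.94 + 1.69 + 2.69 + 0.61 = 10.92
Sum of the 15 distinct covariances = 15 × 0.697 = 10.455
σ²_total = sum of item variances + 2·Σcov = 10.92 + 2 × 10.455 = 31.830
α = (6/5)·(1 − 10.92/31.830) = 0.79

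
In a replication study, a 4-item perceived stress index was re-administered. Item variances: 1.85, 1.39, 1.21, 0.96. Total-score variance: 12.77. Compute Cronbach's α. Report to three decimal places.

ΣVar(i) = 1.85 + 1.39 + 1.21 + 0.96 = 5.41
α = (k/(k−1))·(1 − ΣVar(i)/σ²_T) = (4/3)·(1 − 5.41/12.77) = 0.768

α = 0.768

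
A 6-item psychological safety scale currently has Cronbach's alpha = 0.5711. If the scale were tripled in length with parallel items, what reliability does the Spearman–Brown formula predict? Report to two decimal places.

Length factor m = 3
α' = m·α / (1 + (m−1)·α)
   = 3 × 0.5711 / (1 + (3 − 1) × 0.5711)
   = 1.7133 / 2.1422 = 0.80

predicted reliability = 0.80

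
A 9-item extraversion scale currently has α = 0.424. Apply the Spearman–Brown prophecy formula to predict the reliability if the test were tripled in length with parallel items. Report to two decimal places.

predicted reliability = 0.69

Length factor m = 3
α' = m·α / (1 + (m−1)·α)
   = 3 × 0.424 / (1 + (3 − 1) × 0.424)
   = 1.2720 / 1.8480 = 0.69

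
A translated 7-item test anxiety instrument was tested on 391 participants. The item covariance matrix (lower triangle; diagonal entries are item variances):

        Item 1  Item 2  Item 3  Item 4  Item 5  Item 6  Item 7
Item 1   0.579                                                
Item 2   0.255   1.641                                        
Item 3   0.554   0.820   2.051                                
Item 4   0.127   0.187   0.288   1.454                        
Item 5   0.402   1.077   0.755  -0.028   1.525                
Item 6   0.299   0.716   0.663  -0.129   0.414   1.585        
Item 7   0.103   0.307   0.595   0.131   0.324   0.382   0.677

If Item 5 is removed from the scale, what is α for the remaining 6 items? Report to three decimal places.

Remaining items: Item 1, Item 2, Item 3, Item 4, Item 6, Item 7 (k = 6).
ΣVar(i) = 0.579 + 1.641 + 2.051 + 1.454 + 1.585 + 0.677 = 7.987
σ²_total = 7.987 + 2 × 5.298 = 18.583
α (item deleted) = (6/5)·(1 − 7.987/18.583) = 0.684

α = 0.684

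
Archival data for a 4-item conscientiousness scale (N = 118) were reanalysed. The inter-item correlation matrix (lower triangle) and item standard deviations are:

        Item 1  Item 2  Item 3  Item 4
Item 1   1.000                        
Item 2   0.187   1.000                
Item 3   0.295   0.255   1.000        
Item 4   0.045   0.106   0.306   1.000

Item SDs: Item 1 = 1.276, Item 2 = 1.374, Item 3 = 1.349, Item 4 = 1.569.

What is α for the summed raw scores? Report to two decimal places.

α = 0.49

Σσ²ᵢ = 1.276² + 1.374² + 1.349² + 1.569² = 7.7976
Covariances σ_ij = r_ij · s_i · s_j:
  σ(Item 1,Item 2) = 0.187 × 1.276 × 1.374 = 0.3279
  σ(Item 1,Item 3) = 0.295 × 1.276 × 1.349 = 0.5078
  σ(Item 1,Item 4) = 0.045 × 1.276 × 1.569 = 0.0901
  σ(Item 2,Item 3) = 0.255 × 1.374 × 1.349 = 0.4726
  σ(Item 2,Item 4) = 0.106 × 1.374 × 1.569 = 0.2285
  σ(Item 3,Item 4) = 0.306 × 1.349 × 1.569 = 0.6477
σ²_T = Σσ²ᵢ + 2·Σσ_ij = 7.7976 + 2 × 2.2746 = 12.3468
α = (4/3)·(1 − 7.7976/12.3468) = 0.49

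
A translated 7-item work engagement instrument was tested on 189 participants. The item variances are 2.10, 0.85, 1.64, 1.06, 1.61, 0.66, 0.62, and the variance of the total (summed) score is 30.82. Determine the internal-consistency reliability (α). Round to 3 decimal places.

ΣVar(i) = 2.10 + 0.85 + 1.64 + 1.06 + 1.61 + 0.66 + 0.62 = 8.54
α = (k/(k−1))·(1 − ΣVar(i)/Var(T)) = (7/6)·(1 − 8.54/30.82) = 0.843

α = 0.843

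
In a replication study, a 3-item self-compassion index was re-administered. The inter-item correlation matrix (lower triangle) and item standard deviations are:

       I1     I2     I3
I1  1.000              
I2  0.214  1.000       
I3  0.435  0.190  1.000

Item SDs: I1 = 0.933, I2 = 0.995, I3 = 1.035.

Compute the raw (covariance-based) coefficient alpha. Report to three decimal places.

Σσ²ᵢ = 0.933² + 0.995² + 1.035² = 2.9317
Covariances σ_ij = r_ij · s_i · s_j:
  σ(I1,I2) = 0.214 × 0.933 × 0.995 = 0.1987
  σ(I1,I3) = 0.435 × 0.933 × 1.035 = 0.4201
  σ(I2,I3) = 0.190 × 0.995 × 1.035 = 0.1957
σ²_T = Σσ²ᵢ + 2·Σσ_ij = 2.9317 + 2 × 0.8145 = 4.5607
α = (3/2)·(1 − 2.9317/4.5607) = 0.536

α = 0.536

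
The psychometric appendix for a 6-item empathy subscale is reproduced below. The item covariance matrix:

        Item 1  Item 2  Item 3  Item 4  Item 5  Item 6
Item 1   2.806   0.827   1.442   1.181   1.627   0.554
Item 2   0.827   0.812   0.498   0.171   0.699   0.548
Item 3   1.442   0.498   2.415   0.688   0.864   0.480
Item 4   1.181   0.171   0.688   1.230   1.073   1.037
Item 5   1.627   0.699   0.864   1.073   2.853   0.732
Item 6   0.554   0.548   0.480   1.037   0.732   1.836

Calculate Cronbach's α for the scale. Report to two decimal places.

Σσ²ᵢ = 2.806 + 0.812 + 2.415 + 1.230 + 2.853 + 1.836 = 11.952
Σ_{i<j} σ_ij = 12.421
σ²_T = 11.952 + 2 × 12.421 = 36.794
α = (k/(k−1))·(1 − Σσ²ᵢ/σ²_T) = (6/5)·(1 − 11.952/36.794) = 0.81

α = 0.81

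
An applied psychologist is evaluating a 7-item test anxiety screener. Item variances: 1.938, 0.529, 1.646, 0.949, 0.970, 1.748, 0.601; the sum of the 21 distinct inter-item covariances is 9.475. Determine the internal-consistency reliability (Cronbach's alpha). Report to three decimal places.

α = 0.809

Σσᵢ² = 1.938 + 0.529 + 1.646 + 0.949 + 0.970 + 1.748 + 0.601 = 8.381
Sum of distinct covariances = 9.475
σ²_T = Σσᵢ² + 2·Σcov = 8.381 + 2 × 9.475 = 27.331
α = (7/6)·(1 − 8.381/27.331) = 0.809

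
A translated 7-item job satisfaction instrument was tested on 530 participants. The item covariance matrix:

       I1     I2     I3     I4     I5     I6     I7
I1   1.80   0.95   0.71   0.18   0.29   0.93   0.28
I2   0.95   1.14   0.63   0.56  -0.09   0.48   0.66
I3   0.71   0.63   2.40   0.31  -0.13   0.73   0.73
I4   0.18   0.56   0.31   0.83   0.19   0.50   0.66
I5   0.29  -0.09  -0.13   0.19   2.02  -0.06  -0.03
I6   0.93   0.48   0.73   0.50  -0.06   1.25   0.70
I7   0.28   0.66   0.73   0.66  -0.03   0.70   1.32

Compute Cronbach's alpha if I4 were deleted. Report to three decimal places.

Cronbach's alpha = 0.693

Remaining items: I1, I2, I3, I5, I6, I7 (k = 6).
Σσ²ᵢ = 1.80 + 1.14 + 2.40 + 2.02 + 1.25 + 1.32 = 9.93
σ²_T = 9.93 + 2 × 6.78 = 23.49
α (item deleted) = (6/5)·(1 − 9.93/23.49) = 0.693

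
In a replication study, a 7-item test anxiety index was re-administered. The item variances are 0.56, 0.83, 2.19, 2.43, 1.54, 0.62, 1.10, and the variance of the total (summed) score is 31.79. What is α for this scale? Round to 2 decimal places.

α = 0.83

ΣVar(i) = 0.56 + 0.83 + 2.19 + 2.43 + 1.54 + 0.62 + 1.10 = 9.27
α = (k/(k−1))·(1 − ΣVar(i)/total variance) = (7/6)·(1 − 9.27/31.79) = 0.83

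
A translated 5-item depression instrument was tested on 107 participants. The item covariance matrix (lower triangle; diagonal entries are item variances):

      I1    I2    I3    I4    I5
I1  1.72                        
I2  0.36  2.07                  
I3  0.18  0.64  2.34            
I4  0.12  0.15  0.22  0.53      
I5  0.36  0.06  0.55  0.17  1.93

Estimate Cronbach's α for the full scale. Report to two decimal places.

Cronbach's α = 0.49

ΣVar(i) = 1.72 + 2.07 + 2.34 + 0.53 + 1.93 = 8.59
Sum of the distinct covariances = 2.81
total variance = 8.59 + 2 × 2.81 = 14.21
α = (k/(k−1))·(1 − ΣVar(i)/total variance) = (5/4)·(1 − 8.59/14.21) = 0.49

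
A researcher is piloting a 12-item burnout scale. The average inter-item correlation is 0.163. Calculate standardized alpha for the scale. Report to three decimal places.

Standardized α = k·r̄ / (1 + (k−1)·r̄) = 12 × 0.163 / (1 + 11 × 0.163)
  = 1.9560 / 2.7930 = 0.700

standardized alpha = 0.700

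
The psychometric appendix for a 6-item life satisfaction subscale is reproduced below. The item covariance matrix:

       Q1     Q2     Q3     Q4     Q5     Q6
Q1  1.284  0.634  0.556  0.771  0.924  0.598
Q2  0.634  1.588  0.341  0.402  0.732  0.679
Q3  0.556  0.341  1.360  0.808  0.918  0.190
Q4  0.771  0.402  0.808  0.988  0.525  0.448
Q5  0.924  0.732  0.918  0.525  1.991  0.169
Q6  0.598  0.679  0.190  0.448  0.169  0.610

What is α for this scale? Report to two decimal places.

sum of item variances = 1.284 + 1.588 + 1.360 + 0.988 + 1.991 + 0.610 = 7.821
Sum of the distinct covariances = 8.695
σ²_total = 7.821 + 2 × 8.695 = 25.211
α = (k/(k−1))·(1 − sum of item variances/σ²_total) = (6/5)·(1 − 7.821/25.211) = 0.83

α = 0.83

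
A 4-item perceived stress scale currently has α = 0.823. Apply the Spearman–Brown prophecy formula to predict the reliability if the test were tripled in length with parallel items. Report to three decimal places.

Length factor m = 3
α' = m·α / (1 + (m−1)·α)
   = 3 × 0.823 / (1 + (3 − 1) × 0.823)
   = 2.4690 / 2.6460 = 0.933

predicted reliability = 0.933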